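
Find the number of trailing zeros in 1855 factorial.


floor(1855/5) = 371
floor(1855/25) = 74
floor(1855/125) = 14
floor(1855/625) = 2
Total = 461

461 trailing zeros


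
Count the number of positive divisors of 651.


651 = 3^1 × 7^1 × 31^1
d(651) = (1+1) × (1+1) × (1+1) = 8

8 divisors


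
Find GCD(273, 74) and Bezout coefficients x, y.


Tabular extended Euclidean (each row: r = 273*s + 74*t):
r=273, s=1, t=0
r=74, s=0, t=1
q=3: r=51, s=1, t=-3   [273*(1) + 74*(-3) = 51]
q=1: r=23, s=-1, t=4   [273*(-1) + 74*(4) = 23]
q=2: r=5, s=3, t=-11   [273*(3) + 74*(-11) = 5]
q=4: r=3, s=-13, t=48   [273*(-13) + 74*(48) = 3]
q=1: r=2, s=16, t=-59   [273*(16) + 74*(-59) = 2]
q=1: r=1, s=-29, t=107   [273*(-29) + 74*(107) = 1]
q=2: r=0, s=74, t=-273   [273*(74) + 74*(-273) = 0]
GCD = 1; from the row with r=1: x=-29, y=107
Check: 273*(-29) + 74*(107) = -7917 + 7918 = 1

GCD = 1, x = -29, y = 107


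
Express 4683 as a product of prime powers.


4683 / 3 = 1561
1561 / 7 = 223
223 / 223 = 1
4683 = 3 × 7 × 223


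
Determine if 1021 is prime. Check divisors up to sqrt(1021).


Check divisors up to sqrt(1021) = 31.9531
No divisors found.
1021 is prime.

Yes, 1021 is prime


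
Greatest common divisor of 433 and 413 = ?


433 = 1 * 413 + 20
413 = 20 * 20 + 13
20 = 1 * 13 + 7
13 = 1 * 7 + 6
7 = 1 * 6 + 1
6 = 6 * 1 + 0
GCD = 1


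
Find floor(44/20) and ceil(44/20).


44/20 = 2.2000
floor = 2
ceil = 3

floor = 2, ceil = 3


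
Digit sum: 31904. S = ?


3 + 1 + 9 + 0 + 4 = 17


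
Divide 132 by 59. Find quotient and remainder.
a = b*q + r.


132 = 59 * 2 + 14
Check: 118 + 14 = 132

q = 2, r = 14


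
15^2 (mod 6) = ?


15^1 mod 6 = 3
15^2 mod 6 = 3


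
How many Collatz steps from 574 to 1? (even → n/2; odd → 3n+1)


574 → 287 → 862 → 431 → 1294 → 647 → 1942 → 971 → 2914 → 1457 → 4372 → 2186 → 1093 → 3280 → 1640 → 820 → 410 → 205 → 616 → 308 → 154 → 77 → 232 → 116 → 58 → 29 → 88 → 44 → 22 → 11 → 34 → 17 → 52 → 26 → 13 → 40 → 20 → 10 → 5 → 16 → 8 → 4 → 2 → 1
Total steps = 43

43 steps


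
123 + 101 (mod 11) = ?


123 + 101 = 224
224 mod 11 = 4


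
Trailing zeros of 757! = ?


floor(757/5) = 151
floor(757/25) = 30
floor(757/125) = 6
floor(757/625) = 1
Total = 188

188 trailing zeros


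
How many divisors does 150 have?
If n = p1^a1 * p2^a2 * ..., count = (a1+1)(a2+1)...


150 = 2^1 × 3^1 × 5^2
d(150) = (1+1) × (1+1) × (2+1) = 12

12 divisors


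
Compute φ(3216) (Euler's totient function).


3216 = 2^4 × 3 × 67
Prime factors: 2, 3, 67
φ(3216) = 3216 × (1-1/2) × (1-1/3) × (1-1/67)
= 3216 × 1/2 × 2/3 × 66/67 = 1056

φ(3216) = 1056


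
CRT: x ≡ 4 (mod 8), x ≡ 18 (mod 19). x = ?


M = 8*19 = 152
M1 = M/8 = 19, M2 = M/19 = 8
M1^(-1) mod 8 = 3, M2^(-1) mod 19 = 12
x = 4*19*3 + 18*8*12 = 1956
1956 mod 152 = 132
Check: 132 mod 8 = 4 ✓, 132 mod 19 = 18 ✓

x ≡ 132 (mod 152)


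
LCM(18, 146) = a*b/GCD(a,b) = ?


GCD(18, 146) = 2
LCM = 18*146/2 = 2628/2 = 1314

LCM = 1314


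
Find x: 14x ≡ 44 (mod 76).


GCD(14, 76) = 2 divides 44
Divide: 7x ≡ 22 (mod 38)
x ≡ 14 (mod 38)


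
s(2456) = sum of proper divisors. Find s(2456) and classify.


Proper divisors: 1, 2, 4, 8, 307, 614, 1228
Sum = 1 + 2 + 4 + 8 + 307 + 614 + 1228 = 2164
2164 < 2456 → deficient

s(2456) = 2164 (deficient)


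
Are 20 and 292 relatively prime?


Euclidean algorithm:
292 = 14 * 20 + 12
20 = 1 * 12 + 8
12 = 1 * 8 + 4
8 = 2 * 4 + 0
GCD(20, 292) = 4

No, not coprime (GCD = 4)


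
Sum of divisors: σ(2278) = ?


Divisors of 2278: 1, 2, 17, 34, 67, 134, 1139, 2278
Sum = 1 + 2 + 17 + 34 + 67 + 134 + 1139 + 2278 = 3672

σ(2278) = 3672


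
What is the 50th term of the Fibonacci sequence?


Sequence: 1, 1, 2, 3, 5, 8, 13, 21, 34, 55, 89, 144, 233, 377, 610, 987, 1597, 2584, 4181, 6765, 10946, 17711, 28657, 46368, 75025, 121393, 196418, 317811, 514229, 832040, 1346269, 2178309, 3524578, 5702887, 9227465, 14930352, 24157817, 39088169, 63245986, 102334155, 165580141, 267914296, 433494437, 701408733, 1134903170, 1836311903, 2971215073, 4807526976, 7778742049, 12586269025
F(50) = 12586269025


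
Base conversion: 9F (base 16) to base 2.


9F (base 16) = 159 (decimal)
159 (decimal) = 10011111 (base 2)


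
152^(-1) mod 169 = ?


Use the extended Euclidean algorithm on (169, 152); each row r = 169*s + 152*t:
r=169, s=1, t=0
r=152, s=0, t=1
q=1: r=17, s=1, t=-1   [169*(1) + 152*(-1) = 17]
q=8: r=16, s=-8, t=9   [169*(-8) + 152*(9) = 16]
q=1: r=1, s=9, t=-10   [169*(9) + 152*(-10) = 1]
q=16: r=0, s=-152, t=169   [169*(-152) + 152*(169) = 0]
GCD = 1 with t = -10, so 152*(-10) ≡ 1 (mod 169)
Inverse = -10 mod 169 = 159
Check: 152 * 159 = 24168 ≡ 1 (mod 169)

152^(-1) ≡ 159 (mod 169)


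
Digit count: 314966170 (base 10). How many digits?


314966170 has 9 digits in base 10
floor(log10(314966170)) + 1 = floor(8.4983) + 1 = 9

9 digits (base 10)


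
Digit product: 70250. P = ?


7 × 0 × 2 × 5 × 0 = 0


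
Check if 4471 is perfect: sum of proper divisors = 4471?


Proper divisors of 4471: 1, 17, 263
Sum = 1 + 17 + 263 = 281

No, 4471 is not perfect (281 ≠ 4471)


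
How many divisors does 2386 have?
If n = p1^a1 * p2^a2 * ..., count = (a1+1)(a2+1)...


2386 = 2^1 × 1193^1
d(2386) = (1+1) × (1+1) = 4

4 divisors


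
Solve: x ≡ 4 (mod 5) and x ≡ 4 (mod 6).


M = 5*6 = 30
M1 = M/5 = 6, M2 = M/6 = 5
M1^(-1) mod 5 = 1, M2^(-1) mod 6 = 5
x = 4*6*1 + 4*5*5 = 124
124 mod 30 = 4
Check: 4 mod 5 = 4 ✓, 4 mod 6 = 4 ✓

x ≡ 4 (mod 30)


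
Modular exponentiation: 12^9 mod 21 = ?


12^1 mod 21 = 12
12^2 mod 21 = 18
12^3 mod 21 = 6
12^4 mod 21 = 9
12^5 mod 21 = 3
12^6 mod 21 = 15
12^7 mod 21 = 12
12^8 mod 21 = 18
12^9 mod 21 = 6


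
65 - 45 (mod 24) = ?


65 - 45 = 20
20 mod 24 = 20


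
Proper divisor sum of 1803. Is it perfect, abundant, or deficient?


Proper divisors: 1, 3, 601
Sum = 1 + 3 + 601 = 605
605 < 1803 → deficient

s(1803) = 605 (deficient)


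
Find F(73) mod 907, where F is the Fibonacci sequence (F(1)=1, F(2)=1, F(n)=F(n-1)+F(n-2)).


F(k) mod 907 for k=1..73:
1, 1, 2, 3, 5, 8, 13, 21, 34, 55, 89, 144, 233, 377, 610, 80, 690, 770, 553, 416, 62, 478, 540, 111, 651, 762, 506, 361, 867, 321, 281, 602, 883, 578, 554, 225, 779, 97, 876, 66, 35, 101, 136, 237, 373, 610, 76, 686, 762, 541, 396, 30, 426, 456, 882, 431, 406, 837, 336, 266, 602, 868, 563, 524, 180, 704, 884, 681, 658, 432, 183, 615, 798
F(73) mod 907 = 798


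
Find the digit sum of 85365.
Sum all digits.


8 + 5 + 3 + 6 + 5 = 27


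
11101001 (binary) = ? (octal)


11101001 (base 2) = 233 (decimal)
233 (decimal) = 351 (base 8)


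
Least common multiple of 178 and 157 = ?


GCD(178, 157) = 1
LCM = 178*157/1 = 27946/1 = 27946

LCM = 27946


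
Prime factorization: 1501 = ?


1501 / 19 = 79
79 / 79 = 1
1501 = 19 × 79


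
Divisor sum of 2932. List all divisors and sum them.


Divisors of 2932: 1, 2, 4, 733, 1466, 2932
Sum = 1 + 2 + 4 + 733 + 1466 + 2932 = 5138

σ(2932) = 5138


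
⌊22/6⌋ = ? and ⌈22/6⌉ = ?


22/6 = 3.6667
floor = 3
ceil = 4

floor = 3, ceil = 4


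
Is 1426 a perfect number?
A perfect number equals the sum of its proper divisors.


Proper divisors of 1426: 1, 2, 23, 31, 46, 62, 713
Sum = 1 + 2 + 23 + 31 + 46 + 62 + 713 = 878

No, 1426 is not perfect (878 ≠ 1426)


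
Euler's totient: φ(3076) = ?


3076 = 2^2 × 769
Prime factors: 2, 769
φ(3076) = 3076 × (1-1/2) × (1-1/769)
= 3076 × 1/2 × 768/769 = 1536

φ(3076) = 1536


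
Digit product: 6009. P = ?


6 × 0 × 0 × 9 = 0


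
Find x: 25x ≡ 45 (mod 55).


GCD(25, 55) = 5 divides 45
Divide: 5x ≡ 9 (mod 11)
x ≡ 4 (mod 11)


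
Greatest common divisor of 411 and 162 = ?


411 = 2 * 162 + 87
162 = 1 * 87 + 75
87 = 1 * 75 + 12
75 = 6 * 12 + 3
12 = 4 * 3 + 0
GCD = 3


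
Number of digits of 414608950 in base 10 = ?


414608950 has 9 digits in base 10
floor(log10(414608950)) + 1 = floor(8.6176) + 1 = 9

9 digits (base 10)


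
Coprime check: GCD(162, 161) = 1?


Euclidean algorithm:
162 = 1 * 161 + 1
161 = 161 * 1 + 0
GCD(162, 161) = 1

Yes, coprime (GCD = 1)


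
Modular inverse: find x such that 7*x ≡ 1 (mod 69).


Use the extended Euclidean algorithm on (69, 7); each row r = 69*s + 7*t:
r=69, s=1, t=0
r=7, s=0, t=1
q=9: r=6, s=1, t=-9   [69*(1) + 7*(-9) = 6]
q=1: r=1, s=-1, t=10   [69*(-1) + 7*(10) = 1]
q=6: r=0, s=7, t=-69   [69*(7) + 7*(-69) = 0]
GCD = 1 with t = 10, so 7*(10) ≡ 1 (mod 69)
Inverse = 10 mod 69 = 10
Check: 7 * 10 = 70 ≡ 1 (mod 69)

7^(-1) ≡ 10 (mod 69)


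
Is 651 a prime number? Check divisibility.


651 / 3 = 217 (exact division)
651 is NOT prime.

No, 651 is not prime


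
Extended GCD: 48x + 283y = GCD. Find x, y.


Tabular extended Euclidean (each row: r = 48*s + 283*t):
r=48, s=1, t=0
r=283, s=0, t=1
q=0: r=48, s=1, t=0   [48*(1) + 283*(0) = 48]
q=5: r=43, s=-5, t=1   [48*(-5) + 283*(1) = 43]
q=1: r=5, s=6, t=-1   [48*(6) + 283*(-1) = 5]
q=8: r=3, s=-53, t=9   [48*(-53) + 283*(9) = 3]
q=1: r=2, s=59, t=-10   [48*(59) + 283*(-10) = 2]
q=1: r=1, s=-112, t=19   [48*(-112) + 283*(19) = 1]
q=2: r=0, s=283, t=-48   [48*(283) + 283*(-48) = 0]
GCD = 1; from the row with r=1: x=-112, y=19
Check: 48*(-112) + 283*(19) = -5376 + 5377 = 1

GCD = 1, x = -112, y = 19


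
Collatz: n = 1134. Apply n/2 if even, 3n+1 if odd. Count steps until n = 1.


1134 → 567 → 1702 → 851 → 2554 → 1277 → 3832 → 1916 → 958 → 479 → 1438 → 719 → 2158 → 1079 → 3238 → 1619 → 4858 → 2429 → 7288 → 3644 → 1822 → 911 → 2734 → 1367 → 4102 → 2051 → 6154 → 3077 → 9232 → 4616 → 2308 → 1154 → 577 → 1732 → 866 → 433 → 1300 → 650 → 325 → 976 → 488 → 244 → 122 → 61 → 184 → 92 → 46 → 23 → 70 → 35 → 106 → 53 → 160 → 80 → 40 → 20 → 10 → 5 → 16 → 8 → 4 → 2 → 1
Total steps = 62

62 steps


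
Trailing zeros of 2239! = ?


floor(2239/5) = 447
floor(2239/25) = 89
floor(2239/125) = 17
floor(2239/625) = 3
Total = 556

556 trailing zeros


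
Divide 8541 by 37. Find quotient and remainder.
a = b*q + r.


8541 = 37 * 230 + 31
Check: 8510 + 31 = 8541

q = 230, r = 31


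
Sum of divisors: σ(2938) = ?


Divisors of 2938: 1, 2, 13, 26, 113, 226, 1469, 2938
Sum = 1 + 2 + 13 + 26 + 113 + 226 + 1469 + 2938 = 4788

σ(2938) = 4788


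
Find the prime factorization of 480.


480 / 2 = 240
240 / 2 = 120
120 / 2 = 60
60 / 2 = 30
30 / 2 = 15
15 / 3 = 5
5 / 5 = 1
480 = 2^5 × 3 × 5


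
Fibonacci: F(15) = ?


Sequence: 1, 1, 2, 3, 5, 8, 13, 21, 34, 55, 89, 144, 233, 377, 610
F(15) = 610


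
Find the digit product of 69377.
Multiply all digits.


6 × 9 × 3 × 7 × 7 = 7938


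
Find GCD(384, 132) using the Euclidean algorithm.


384 = 2 * 132 + 120
132 = 1 * 120 + 12
120 = 10 * 12 + 0
GCD = 12


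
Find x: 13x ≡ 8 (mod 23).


GCD(13, 23) = 1, unique solution
a^(-1) mod 23 = 16
x = 16 * 8 mod 23 = 13

x ≡ 13 (mod 23)


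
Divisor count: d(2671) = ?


2671 = 2671^1
d(2671) = (1+1) = 2

2 divisors


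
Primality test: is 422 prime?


422 / 2 = 211 (exact division)
422 is NOT prime.

No, 422 is not prime


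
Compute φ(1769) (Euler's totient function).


1769 = 29 × 61
Prime factors: 29, 61
φ(1769) = 1769 × (1-1/29) × (1-1/61)
= 1769 × 28/29 × 60/61 = 1680

φ(1769) = 1680


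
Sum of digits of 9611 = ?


9 + 6 + 1 + 1 = 17


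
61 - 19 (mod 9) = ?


61 - 19 = 42
42 mod 9 = 6


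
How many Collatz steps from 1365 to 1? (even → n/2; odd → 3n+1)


1365 → 4096 → 2048 → 1024 → 512 → 256 → 128 → 64 → 32 → 16 → 8 → 4 → 2 → 1
Total steps = 13

13 steps


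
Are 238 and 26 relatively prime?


Euclidean algorithm:
238 = 9 * 26 + 4
26 = 6 * 4 + 2
4 = 2 * 2 + 0
GCD(238, 26) = 2

No, not coprime (GCD = 2)


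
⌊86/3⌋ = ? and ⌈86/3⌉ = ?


86/3 = 28.6667
floor = 28
ceil = 29

floor = 28, ceil = 29


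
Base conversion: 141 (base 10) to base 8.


141 (base 10) = 141 (decimal)
141 (decimal) = 215 (base 8)


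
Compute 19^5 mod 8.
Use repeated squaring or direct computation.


19^1 mod 8 = 3
19^2 mod 8 = 1
19^3 mod 8 = 3
19^4 mod 8 = 1
19^5 mod 8 = 3


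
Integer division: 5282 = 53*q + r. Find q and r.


5282 = 53 * 99 + 35
Check: 5247 + 35 = 5282

q = 99, r = 35


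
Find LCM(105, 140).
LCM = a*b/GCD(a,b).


GCD(105, 140) = 35
LCM = 105*140/35 = 14700/35 = 420

LCM = 420


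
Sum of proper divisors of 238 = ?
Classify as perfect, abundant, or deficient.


Proper divisors: 1, 2, 7, 14, 17, 34, 119
Sum = 1 + 2 + 7 + 14 + 17 + 34 + 119 = 194
194 < 238 → deficient

s(238) = 194 (deficient)


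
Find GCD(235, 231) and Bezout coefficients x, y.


Tabular extended Euclidean (each row: r = 235*s + 231*t):
r=235, s=1, t=0
r=231, s=0, t=1
q=1: r=4, s=1, t=-1   [235*(1) + 231*(-1) = 4]
q=57: r=3, s=-57, t=58   [235*(-57) + 231*(58) = 3]
q=1: r=1, s=58, t=-59   [235*(58) + 231*(-59) = 1]
q=3: r=0, s=-231, t=235   [235*(-231) + 231*(235) = 0]
GCD = 1; from the row with r=1: x=58, y=-59
Check: 235*(58) + 231*(-59) = 13630 - 13629 = 1

GCD = 1, x = 58, y = -59


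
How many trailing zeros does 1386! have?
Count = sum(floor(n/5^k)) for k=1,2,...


floor(1386/5) = 277
floor(1386/25) = 55
floor(1386/125) = 11
floor(1386/625) = 2
Total = 345

345 trailing zeros


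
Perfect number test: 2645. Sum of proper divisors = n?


Proper divisors of 2645: 1, 5, 23, 115, 529
Sum = 1 + 5 + 23 + 115 + 529 = 673

No, 2645 is not perfect (673 ≠ 2645)


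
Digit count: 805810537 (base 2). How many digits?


805810537 in base 2 = 110000000001111011000101101001
Number of digits = 30

30 digits (base 2)


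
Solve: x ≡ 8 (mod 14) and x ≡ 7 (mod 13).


M = 14*13 = 182
M1 = M/14 = 13, M2 = M/13 = 14
M1^(-1) mod 14 = 13, M2^(-1) mod 13 = 1
x = 8*13*13 + 7*14*1 = 1450
1450 mod 182 = 176
Check: 176 mod 14 = 8 ✓, 176 mod 13 = 7 ✓

x ≡ 176 (mod 182)


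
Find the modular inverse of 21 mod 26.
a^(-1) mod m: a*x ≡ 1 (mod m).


Use the extended Euclidean algorithm on (26, 21); each row r = 26*s + 21*t:
r=26, s=1, t=0
r=21, s=0, t=1
q=1: r=5, s=1, t=-1   [26*(1) + 21*(-1) = 5]
q=4: r=1, s=-4, t=5   [26*(-4) + 21*(5) = 1]
q=5: r=0, s=21, t=-26   [26*(21) + 21*(-26) = 0]
GCD = 1 with t = 5, so 21*(5) ≡ 1 (mod 26)
Inverse = 5 mod 26 = 5
Check: 21 * 5 = 105 ≡ 1 (mod 26)

21^(-1) ≡ 5 (mod 26)


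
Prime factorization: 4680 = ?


4680 / 2 = 2340
2340 / 2 = 1170
1170 / 2 = 585
585 / 3 = 195
195 / 3 = 65
65 / 5 = 13
13 / 13 = 1
4680 = 2^3 × 3^2 × 5 × 13


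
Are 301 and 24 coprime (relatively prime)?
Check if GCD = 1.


Euclidean algorithm:
301 = 12 * 24 + 13
24 = 1 * 13 + 11
13 = 1 * 11 + 2
11 = 5 * 2 + 1
2 = 2 * 1 + 0
GCD(301, 24) = 1

Yes, coprime (GCD = 1)


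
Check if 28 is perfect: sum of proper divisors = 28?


Proper divisors of 28: 1, 2, 4, 7, 14
Sum = 1 + 2 + 4 + 7 + 14 = 28

Yes, 28 is perfect (28 = 28)


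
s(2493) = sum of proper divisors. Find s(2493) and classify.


Proper divisors: 1, 3, 9, 277, 831
Sum = 1 + 3 + 9 + 277 + 831 = 1121
1121 < 2493 → deficient

s(2493) = 1121 (deficient)


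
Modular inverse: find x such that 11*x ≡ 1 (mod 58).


Use the extended Euclidean algorithm on (58, 11); each row r = 58*s + 11*t:
r=58, s=1, t=0
r=11, s=0, t=1
q=5: r=3, s=1, t=-5   [58*(1) + 11*(-5) = 3]
q=3: r=2, s=-3, t=16   [58*(-3) + 11*(16) = 2]
q=1: r=1, s=4, t=-21   [58*(4) + 11*(-21) = 1]
q=2: r=0, s=-11, t=58   [58*(-11) + 11*(58) = 0]
GCD = 1 with t = -21, so 11*(-21) ≡ 1 (mod 58)
Inverse = -21 mod 58 = 37
Check: 11 * 37 = 407 ≡ 1 (mod 58)

11^(-1) ≡ 37 (mod 58)


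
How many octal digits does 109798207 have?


109798207 in base 8 = 642661477
Number of digits = 9

9 digits (base 8)


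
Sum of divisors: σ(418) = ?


Divisors of 418: 1, 2, 11, 19, 22, 38, 209, 418
Sum = 1 + 2 + 11 + 19 + 22 + 38 + 209 + 418 = 720

σ(418) = 720


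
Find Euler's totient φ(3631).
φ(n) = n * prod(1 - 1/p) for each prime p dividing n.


3631 = 3631
Prime factors: 3631
φ(3631) = 3631 × (1-1/3631)
= 3631 × 3630/3631 = 3630

φ(3631) = 3630


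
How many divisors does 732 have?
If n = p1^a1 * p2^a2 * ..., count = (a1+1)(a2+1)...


732 = 2^2 × 3^1 × 61^1
d(732) = (2+1) × (1+1) × (1+1) = 12

12 divisors


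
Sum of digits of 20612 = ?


2 + 0 + 6 + 1 + 2 = 11


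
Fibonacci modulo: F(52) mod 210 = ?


F(k) mod 210 for k=1..52:
1, 1, 2, 3, 5, 8, 13, 21, 34, 55, 89, 144, 23, 167, 190, 147, 127, 64, 191, 45, 26, 71, 97, 168, 55, 13, 68, 81, 149, 20, 169, 189, 148, 127, 65, 192, 47, 29, 76, 105, 181, 76, 47, 123, 170, 83, 43, 126, 169, 85, 44, 129
F(52) mod 210 = 129


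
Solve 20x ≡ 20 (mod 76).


GCD(20, 76) = 4 divides 20
Divide: 5x ≡ 5 (mod 19)
x ≡ 1 (mod 19)


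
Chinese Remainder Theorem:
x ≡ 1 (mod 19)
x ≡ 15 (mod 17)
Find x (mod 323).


M = 19*17 = 323
M1 = M/19 = 17, M2 = M/17 = 19
M1^(-1) mod 19 = 9, M2^(-1) mod 17 = 9
x = 1*17*9 + 15*19*9 = 2718
2718 mod 323 = 134
Check: 134 mod 19 = 1 ✓, 134 mod 17 = 15 ✓

x ≡ 134 (mod 323)


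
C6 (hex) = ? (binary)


C6 (base 16) = 198 (decimal)
198 (decimal) = 11000110 (base 2)


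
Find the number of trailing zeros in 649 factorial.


floor(649/5) = 129
floor(649/25) = 25
floor(649/125) = 5
floor(649/625) = 1
Total = 160

160 trailing zeros


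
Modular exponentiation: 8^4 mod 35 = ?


8^1 mod 35 = 8
8^2 mod 35 = 29
8^3 mod 35 = 22
8^4 mod 35 = 1


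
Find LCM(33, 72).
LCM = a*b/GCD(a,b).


GCD(33, 72) = 3
LCM = 33*72/3 = 2376/3 = 792

LCM = 792


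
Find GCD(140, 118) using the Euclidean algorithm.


140 = 1 * 118 + 22
118 = 5 * 22 + 8
22 = 2 * 8 + 6
8 = 1 * 6 + 2
6 = 3 * 2 + 0
GCD = 2


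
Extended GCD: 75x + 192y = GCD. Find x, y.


Tabular extended Euclidean (each row: r = 75*s + 192*t):
r=75, s=1, t=0
r=192, s=0, t=1
q=0: r=75, s=1, t=0   [75*(1) + 192*(0) = 75]
q=2: r=42, s=-2, t=1   [75*(-2) + 192*(1) = 42]
q=1: r=33, s=3, t=-1   [75*(3) + 192*(-1) = 33]
q=1: r=9, s=-5, t=2   [75*(-5) + 192*(2) = 9]
q=3: r=6, s=18, t=-7   [75*(18) + 192*(-7) = 6]
q=1: r=3, s=-23, t=9   [75*(-23) + 192*(9) = 3]
q=2: r=0, s=64, t=-25   [75*(64) + 192*(-25) = 0]
GCD = 3; from the row with r=3: x=-23, y=9
Check: 75*(-23) + 192*(9) = -1725 + 1728 = 3

GCD = 3, x = -23, y = 9


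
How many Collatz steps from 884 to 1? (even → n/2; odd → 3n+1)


884 → 442 → 221 → 664 → 332 → 166 → 83 → 250 → 125 → 376 → 188 → 94 → 47 → 142 → 71 → 214 → 107 → 322 → 161 → 484 → 242 → 121 → 364 → 182 → 91 → 274 → 137 → 412 → 206 → 103 → 310 → 155 → 466 → 233 → 700 → 350 → 175 → 526 → 263 → 790 → 395 → 1186 → 593 → 1780 → 890 → 445 → 1336 → 668 → 334 → 167 → 502 → 251 → 754 → 377 → 1132 → 566 → 283 → 850 → 425 → 1276 → 638 → 319 → 958 → 479 → 1438 → 719 → 2158 → 1079 → 3238 → 1619 → 4858 → 2429 → 7288 → 3644 → 1822 → 911 → 2734 → 1367 → 4102 → 2051 → 6154 → 3077 → 9232 → 4616 → 2308 → 1154 → 577 → 1732 → 866 → 433 → 1300 → 650 → 325 → 976 → 488 → 244 → 122 → 61 → 184 → 92 → 46 → 23 → 70 → 35 → 106 → 53 → 160 → 80 → 40 → 20 → 10 → 5 → 16 → 8 → 4 → 2 → 1
Total steps = 116

116 steps


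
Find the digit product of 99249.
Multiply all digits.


9 × 9 × 2 × 4 × 9 = 5832


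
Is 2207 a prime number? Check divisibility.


Check divisors up to sqrt(2207) = 46.9787
No divisors found.
2207 is prime.

Yes, 2207 is prime


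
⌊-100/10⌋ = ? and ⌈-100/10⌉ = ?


-100/10 = -10.0000
floor = -10
ceil = -10

floor = -10, ceil = -10


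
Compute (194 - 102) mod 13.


194 - 102 = 92
92 mod 13 = 1


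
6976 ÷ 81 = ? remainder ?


6976 = 81 * 86 + 10
Check: 6966 + 10 = 6976

q = 86, r = 10


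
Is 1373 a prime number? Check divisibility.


Check divisors up to sqrt(1373) = 37.0540
No divisors found.
1373 is prime.

Yes, 1373 is prime


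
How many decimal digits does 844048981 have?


844048981 has 9 digits in base 10
floor(log10(844048981)) + 1 = floor(8.9264) + 1 = 9

9 digits (base 10)


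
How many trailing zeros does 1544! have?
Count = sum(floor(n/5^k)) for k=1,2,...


floor(1544/5) = 308
floor(1544/25) = 61
floor(1544/125) = 12
floor(1544/625) = 2
Total = 383

383 trailing zeros


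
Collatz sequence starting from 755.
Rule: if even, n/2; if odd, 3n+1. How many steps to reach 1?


755 → 2266 → 1133 → 3400 → 1700 → 850 → 425 → 1276 → 638 → 319 → 958 → 479 → 1438 → 719 → 2158 → 1079 → 3238 → 1619 → 4858 → 2429 → 7288 → 3644 → 1822 → 911 → 2734 → 1367 → 4102 → 2051 → 6154 → 3077 → 9232 → 4616 → 2308 → 1154 → 577 → 1732 → 866 → 433 → 1300 → 650 → 325 → 976 → 488 → 244 → 122 → 61 → 184 → 92 → 46 → 23 → 70 → 35 → 106 → 53 → 160 → 80 → 40 → 20 → 10 → 5 → 16 → 8 → 4 → 2 → 1
Total steps = 64

64 steps


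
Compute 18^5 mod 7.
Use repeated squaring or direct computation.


18^1 mod 7 = 4
18^2 mod 7 = 2
18^3 mod 7 = 1
18^4 mod 7 = 4
18^5 mod 7 = 2


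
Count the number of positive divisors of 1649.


1649 = 17^1 × 97^1
d(1649) = (1+1) × (1+1) = 4

4 divisors


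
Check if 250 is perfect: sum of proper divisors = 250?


Proper divisors of 250: 1, 2, 5, 10, 25, 50, 125
Sum = 1 + 2 + 5 + 10 + 25 + 50 + 125 = 218

No, 250 is not perfect (218 ≠ 250)


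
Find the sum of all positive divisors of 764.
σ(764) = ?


Divisors of 764: 1, 2, 4, 191, 382, 764
Sum = 1 + 2 + 4 + 191 + 382 + 764 = 1344

σ(764) = 1344


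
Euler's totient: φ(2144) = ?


2144 = 2^5 × 67
Prime factors: 2, 67
φ(2144) = 2144 × (1-1/2) × (1-1/67)
= 2144 × 1/2 × 66/67 = 1056

φ(2144) = 1056


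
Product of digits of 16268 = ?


1 × 6 × 2 × 6 × 8 = 576


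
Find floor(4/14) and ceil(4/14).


4/14 = 0.2857
floor = 0
ceil = 1

floor = 0, ceil = 1


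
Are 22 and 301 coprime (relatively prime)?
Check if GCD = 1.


Euclidean algorithm:
301 = 13 * 22 + 15
22 = 1 * 15 + 7
15 = 2 * 7 + 1
7 = 7 * 1 + 0
GCD(22, 301) = 1

Yes, coprime (GCD = 1)


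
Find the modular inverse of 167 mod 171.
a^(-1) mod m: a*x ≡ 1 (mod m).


Use the extended Euclidean algorithm on (171, 167); each row r = 171*s + 167*t:
r=171, s=1, t=0
r=167, s=0, t=1
q=1: r=4, s=1, t=-1   [171*(1) + 167*(-1) = 4]
q=41: r=3, s=-41, t=42   [171*(-41) + 167*(42) = 3]
q=1: r=1, s=42, t=-43   [171*(42) + 167*(-43) = 1]
q=3: r=0, s=-167, t=171   [171*(-167) + 167*(171) = 0]
GCD = 1 with t = -43, so 167*(-43) ≡ 1 (mod 171)
Inverse = -43 mod 171 = 128
Check: 167 * 128 = 21376 ≡ 1 (mod 171)

167^(-1) ≡ 128 (mod 171)


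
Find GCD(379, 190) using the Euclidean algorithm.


379 = 1 * 190 + 189
190 = 1 * 189 + 1
189 = 189 * 1 + 0
GCD = 1


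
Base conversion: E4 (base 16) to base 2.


E4 (base 16) = 228 (decimal)
228 (decimal) = 11100100 (base 2)


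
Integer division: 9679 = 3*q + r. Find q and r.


9679 = 3 * 3226 + 1
Check: 9678 + 1 = 9679

q = 3226, r = 1


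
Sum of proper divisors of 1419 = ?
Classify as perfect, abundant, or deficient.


Proper divisors: 1, 3, 11, 33, 43, 129, 473
Sum = 1 + 3 + 11 + 33 + 43 + 129 + 473 = 693
693 < 1419 → deficient

s(1419) = 693 (deficient)


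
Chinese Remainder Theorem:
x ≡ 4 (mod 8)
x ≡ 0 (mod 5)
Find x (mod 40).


M = 8*5 = 40
M1 = M/8 = 5, M2 = M/5 = 8
M1^(-1) mod 8 = 5, M2^(-1) mod 5 = 2
x = 4*5*5 + 0*8*2 = 100
100 mod 40 = 20
Check: 20 mod 8 = 4 ✓, 20 mod 5 = 0 ✓

x ≡ 20 (mod 40)


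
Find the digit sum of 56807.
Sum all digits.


5 + 6 + 8 + 0 + 7 = 26


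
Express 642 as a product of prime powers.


642 / 2 = 321
321 / 3 = 107
107 / 107 = 1
642 = 2 × 3 × 107


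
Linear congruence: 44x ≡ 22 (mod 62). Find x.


GCD(44, 62) = 2 divides 22
Divide: 22x ≡ 11 (mod 31)
x ≡ 16 (mod 31)


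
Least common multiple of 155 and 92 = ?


GCD(155, 92) = 1
LCM = 155*92/1 = 14260/1 = 14260

LCM = 14260


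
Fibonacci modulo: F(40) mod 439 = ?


F(k) mod 439 for k=1..40:
1, 1, 2, 3, 5, 8, 13, 21, 34, 55, 89, 144, 233, 377, 171, 109, 280, 389, 230, 180, 410, 151, 122, 273, 395, 229, 185, 414, 160, 135, 295, 430, 286, 277, 124, 401, 86, 48, 134, 182
F(40) mod 439 = 182


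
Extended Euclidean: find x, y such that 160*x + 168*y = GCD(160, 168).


Tabular extended Euclidean (each row: r = 160*s + 168*t):
r=160, s=1, t=0
r=168, s=0, t=1
q=0: r=160, s=1, t=0   [160*(1) + 168*(0) = 160]
q=1: r=8, s=-1, t=1   [160*(-1) + 168*(1) = 8]
q=20: r=0, s=21, t=-20   [160*(21) + 168*(-20) = 0]
GCD = 8; from the row with r=8: x=-1, y=1
Check: 160*(-1) + 168*(1) = -160 + 168 = 8

GCD = 8, x = -1, y = 1


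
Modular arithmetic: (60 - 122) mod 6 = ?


60 - 122 = -62
-62 mod 6 = 4


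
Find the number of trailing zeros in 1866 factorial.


floor(1866/5) = 373
floor(1866/25) = 74
floor(1866/125) = 14
floor(1866/625) = 2
Total = 463

463 trailing zeros


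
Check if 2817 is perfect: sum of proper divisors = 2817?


Proper divisors of 2817: 1, 3, 9, 313, 939
Sum = 1 + 3 + 9 + 313 + 939 = 1265

No, 2817 is not perfect (1265 ≠ 2817)


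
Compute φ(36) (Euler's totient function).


36 = 2^2 × 3^2
Prime factors: 2, 3
φ(36) = 36 × (1-1/2) × (1-1/3)
= 36 × 1/2 × 2/3 = 12

φ(36) = 12


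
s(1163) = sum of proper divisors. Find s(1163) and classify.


Proper divisors: 1
Sum = 1 = 1
1 < 1163 → deficient

s(1163) = 1 (deficient)


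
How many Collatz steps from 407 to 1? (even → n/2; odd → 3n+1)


407 → 1222 → 611 → 1834 → 917 → 2752 → 1376 → 688 → 344 → 172 → 86 → 43 → 130 → 65 → 196 → 98 → 49 → 148 → 74 → 37 → 112 → 56 → 28 → 14 → 7 → 22 → 11 → 34 → 17 → 52 → 26 → 13 → 40 → 20 → 10 → 5 → 16 → 8 → 4 → 2 → 1
Total steps = 40

40 steps


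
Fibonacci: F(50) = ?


Sequence: 1, 1, 2, 3, 5, 8, 13, 21, 34, 55, 89, 144, 233, 377, 610, 987, 1597, 2584, 4181, 6765, 10946, 17711, 28657, 46368, 75025, 121393, 196418, 317811, 514229, 832040, 1346269, 2178309, 3524578, 5702887, 9227465, 14930352, 24157817, 39088169, 63245986, 102334155, 165580141, 267914296, 433494437, 701408733, 1134903170, 1836311903, 2971215073, 4807526976, 7778742049, 12586269025
F(50) = 12586269025


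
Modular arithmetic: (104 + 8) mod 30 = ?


104 + 8 = 112
112 mod 30 = 22


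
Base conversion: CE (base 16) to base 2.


CE (base 16) = 206 (decimal)
206 (decimal) = 11001110 (base 2)


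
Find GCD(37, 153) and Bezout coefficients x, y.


Tabular extended Euclidean (each row: r = 37*s + 153*t):
r=37, s=1, t=0
r=153, s=0, t=1
q=0: r=37, s=1, t=0   [37*(1) + 153*(0) = 37]
q=4: r=5, s=-4, t=1   [37*(-4) + 153*(1) = 5]
q=7: r=2, s=29, t=-7   [37*(29) + 153*(-7) = 2]
q=2: r=1, s=-62, t=15   [37*(-62) + 153*(15) = 1]
q=2: r=0, s=153, t=-37   [37*(153) + 153*(-37) = 0]
GCD = 1; from the row with r=1: x=-62, y=15
Check: 37*(-62) + 153*(15) = -2294 + 2295 = 1

GCD = 1, x = -62, y = 15


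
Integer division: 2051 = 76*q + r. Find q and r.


2051 = 76 * 26 + 75
Check: 1976 + 75 = 2051

q = 26, r = 75


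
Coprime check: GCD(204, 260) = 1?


Euclidean algorithm:
260 = 1 * 204 + 56
204 = 3 * 56 + 36
56 = 1 * 36 + 20
36 = 1 * 20 + 16
20 = 1 * 16 + 4
16 = 4 * 4 + 0
GCD(204, 260) = 4

No, not coprime (GCD = 4)


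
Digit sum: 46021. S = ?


4 + 6 + 0 + 2 + 1 = 13


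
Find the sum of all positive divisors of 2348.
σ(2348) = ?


Divisors of 2348: 1, 2, 4, 587, 1174, 2348
Sum = 1 + 2 + 4 + 587 + 1174 + 2348 = 4116

σ(2348) = 4116


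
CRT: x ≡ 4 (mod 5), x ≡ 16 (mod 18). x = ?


M = 5*18 = 90
M1 = M/5 = 18, M2 = M/18 = 5
M1^(-1) mod 5 = 2, M2^(-1) mod 18 = 11
x = 4*18*2 + 16*5*11 = 1024
1024 mod 90 = 34
Check: 34 mod 5 = 4 ✓, 34 mod 18 = 16 ✓

x ≡ 34 (mod 90)


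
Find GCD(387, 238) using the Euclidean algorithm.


387 = 1 * 238 + 149
238 = 1 * 149 + 89
149 = 1 * 89 + 60
89 = 1 * 60 + 29
60 = 2 * 29 + 2
29 = 14 * 2 + 1
2 = 2 * 1 + 0
GCD = 1


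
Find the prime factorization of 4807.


4807 / 11 = 437
437 / 19 = 23
23 / 23 = 1
4807 = 11 × 19 × 23


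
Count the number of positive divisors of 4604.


4604 = 2^2 × 1151^1
d(4604) = (2+1) × (1+1) = 6

6 divisors


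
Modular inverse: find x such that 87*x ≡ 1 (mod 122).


Use the extended Euclidean algorithm on (122, 87); each row r = 122*s + 87*t:
r=122, s=1, t=0
r=87, s=0, t=1
q=1: r=35, s=1, t=-1   [122*(1) + 87*(-1) = 35]
q=2: r=17, s=-2, t=3   [122*(-2) + 87*(3) = 17]
q=2: r=1, s=5, t=-7   [122*(5) + 87*(-7) = 1]
q=17: r=0, s=-87, t=122   [122*(-87) + 87*(122) = 0]
GCD = 1 with t = -7, so 87*(-7) ≡ 1 (mod 122)
Inverse = -7 mod 122 = 115
Check: 87 * 115 = 10005 ≡ 1 (mod 122)

87^(-1) ≡ 115 (mod 122)


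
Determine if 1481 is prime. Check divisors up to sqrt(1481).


Check divisors up to sqrt(1481) = 38.4838
No divisors found.
1481 is prime.

Yes, 1481 is prime


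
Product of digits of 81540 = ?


8 × 1 × 5 × 4 × 0 = 0


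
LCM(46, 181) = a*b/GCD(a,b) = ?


GCD(46, 181) = 1
LCM = 46*181/1 = 8326/1 = 8326

LCM = 8326


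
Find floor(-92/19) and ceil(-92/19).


-92/19 = -4.8421
floor = -5
ceil = -4

floor = -5, ceil = -4


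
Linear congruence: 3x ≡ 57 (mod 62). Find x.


GCD(3, 62) = 1, unique solution
a^(-1) mod 62 = 21
x = 21 * 57 mod 62 = 19

x ≡ 19 (mod 62)


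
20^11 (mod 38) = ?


20^1 mod 38 = 20
20^2 mod 38 = 20
20^3 mod 38 = 20
20^4 mod 38 = 20
20^5 mod 38 = 20
20^6 mod 38 = 20
20^7 mod 38 = 20
20^8 mod 38 = 20
20^9 mod 38 = 20
20^10 mod 38 = 20
20^11 mod 38 = 20


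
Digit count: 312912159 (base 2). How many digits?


312912159 in base 2 = 10010101001101010100100011111
Number of digits = 29

29 digits (base 2)


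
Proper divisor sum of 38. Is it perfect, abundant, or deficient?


Proper divisors: 1, 2, 19
Sum = 1 + 2 + 19 = 22
22 < 38 → deficient

s(38) = 22 (deficient)


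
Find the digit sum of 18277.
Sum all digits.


1 + 8 + 2 + 7 + 7 = 25


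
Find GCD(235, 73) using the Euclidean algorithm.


235 = 3 * 73 + 16
73 = 4 * 16 + 9
16 = 1 * 9 + 7
9 = 1 * 7 + 2
7 = 3 * 2 + 1
2 = 2 * 1 + 0
GCD = 1


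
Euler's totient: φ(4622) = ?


4622 = 2 × 2311
Prime factors: 2, 2311
φ(4622) = 4622 × (1-1/2) × (1-1/2311)
= 4622 × 1/2 × 2310/2311 = 2310

φ(4622) = 2310


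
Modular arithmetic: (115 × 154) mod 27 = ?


115 × 154 = 17710
17710 mod 27 = 25


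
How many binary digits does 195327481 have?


195327481 in base 2 = 1011101001000111010111111001
Number of digits = 28

28 digits (base 2)


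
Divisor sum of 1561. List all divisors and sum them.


Divisors of 1561: 1, 7, 223, 1561
Sum = 1 + 7 + 223 + 1561 = 1792

σ(1561) = 1792


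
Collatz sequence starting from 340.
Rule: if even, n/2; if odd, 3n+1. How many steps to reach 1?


340 → 170 → 85 → 256 → 128 → 64 → 32 → 16 → 8 → 4 → 2 → 1
Total steps = 11

11 steps


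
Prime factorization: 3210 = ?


3210 / 2 = 1605
1605 / 3 = 535
535 / 5 = 107
107 / 107 = 1
3210 = 2 × 3 × 5 × 107


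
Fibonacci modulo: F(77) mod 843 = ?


F(k) mod 843 for k=1..77:
1, 1, 2, 3, 5, 8, 13, 21, 34, 55, 89, 144, 233, 377, 610, 144, 754, 55, 809, 21, 830, 8, 838, 3, 841, 1, 842, 0, 842, 842, 841, 840, 838, 835, 830, 822, 809, 788, 754, 699, 610, 466, 233, 699, 89, 788, 34, 822, 13, 835, 5, 840, 2, 842, 1, 0, 1, 1, 2, 3, 5, 8, 13, 21, 34, 55, 89, 144, 233, 377, 610, 144, 754, 55, 809, 21, 830
F(77) mod 843 = 830


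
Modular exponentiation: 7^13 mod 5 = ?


7^1 mod 5 = 2
7^2 mod 5 = 4
7^3 mod 5 = 3
7^4 mod 5 = 1
7^5 mod 5 = 2
7^6 mod 5 = 4
7^7 mod 5 = 3
7^8 mod 5 = 1
7^9 mod 5 = 2
7^10 mod 5 = 4
7^11 mod 5 = 3
7^12 mod 5 = 1
7^13 mod 5 = 2


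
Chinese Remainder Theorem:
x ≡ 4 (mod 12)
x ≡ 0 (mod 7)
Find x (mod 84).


M = 12*7 = 84
M1 = M/12 = 7, M2 = M/7 = 12
M1^(-1) mod 12 = 7, M2^(-1) mod 7 = 3
x = 4*7*7 + 0*12*3 = 196
196 mod 84 = 28
Check: 28 mod 12 = 4 ✓, 28 mod 7 = 0 ✓

x ≡ 28 (mod 84)


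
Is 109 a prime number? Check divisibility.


Check divisors up to sqrt(109) = 10.4403
No divisors found.
109 is prime.

Yes, 109 is prime


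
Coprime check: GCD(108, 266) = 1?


Euclidean algorithm:
266 = 2 * 108 + 50
108 = 2 * 50 + 8
50 = 6 * 8 + 2
8 = 4 * 2 + 0
GCD(108, 266) = 2

No, not coprime (GCD = 2)


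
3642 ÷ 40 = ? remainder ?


3642 = 40 * 91 + 2
Check: 3640 + 2 = 3642

q = 91, r = 2


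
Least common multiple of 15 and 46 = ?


GCD(15, 46) = 1
LCM = 15*46/1 = 690/1 = 690

LCM = 690


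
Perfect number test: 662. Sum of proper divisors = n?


Proper divisors of 662: 1, 2, 331
Sum = 1 + 2 + 331 = 334

No, 662 is not perfect (334 ≠ 662)


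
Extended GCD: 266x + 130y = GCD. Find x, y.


Tabular extended Euclidean (each row: r = 266*s + 130*t):
r=266, s=1, t=0
r=130, s=0, t=1
q=2: r=6, s=1, t=-2   [266*(1) + 130*(-2) = 6]
q=21: r=4, s=-21, t=43   [266*(-21) + 130*(43) = 4]
q=1: r=2, s=22, t=-45   [266*(22) + 130*(-45) = 2]
q=2: r=0, s=-65, t=133   [266*(-65) + 130*(133) = 0]
GCD = 2; from the row with r=2: x=22, y=-45
Check: 266*(22) + 130*(-45) = 5852 - 5850 = 2

GCD = 2, x = 22, y = -45


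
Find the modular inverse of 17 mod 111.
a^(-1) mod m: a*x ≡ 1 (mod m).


Use the extended Euclidean algorithm on (111, 17); each row r = 111*s + 17*t:
r=111, s=1, t=0
r=17, s=0, t=1
q=6: r=9, s=1, t=-6   [111*(1) + 17*(-6) = 9]
q=1: r=8, s=-1, t=7   [111*(-1) + 17*(7) = 8]
q=1: r=1, s=2, t=-13   [111*(2) + 17*(-13) = 1]
q=8: r=0, s=-17, t=111   [111*(-17) + 17*(111) = 0]
GCD = 1 with t = -13, so 17*(-13) ≡ 1 (mod 111)
Inverse = -13 mod 111 = 98
Check: 17 * 98 = 1666 ≡ 1 (mod 111)

17^(-1) ≡ 98 (mod 111)


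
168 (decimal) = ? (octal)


168 (base 10) = 168 (decimal)
168 (decimal) = 250 (base 8)


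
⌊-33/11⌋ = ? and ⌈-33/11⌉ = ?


-33/11 = -3.0000
floor = -3
ceil = -3

floor = -3, ceil = -3


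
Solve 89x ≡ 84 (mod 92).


GCD(89, 92) = 1, unique solution
a^(-1) mod 92 = 61
x = 61 * 84 mod 92 = 64

x ≡ 64 (mod 92)


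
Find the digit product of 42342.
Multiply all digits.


4 × 2 × 3 × 4 × 2 = 192


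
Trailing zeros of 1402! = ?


floor(1402/5) = 280
floor(1402/25) = 56
floor(1402/125) = 11
floor(1402/625) = 2
Total = 349

349 trailing zeros


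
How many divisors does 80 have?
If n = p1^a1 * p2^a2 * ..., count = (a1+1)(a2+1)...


80 = 2^4 × 5^1
d(80) = (4+1) × (1+1) = 10

10 divisors


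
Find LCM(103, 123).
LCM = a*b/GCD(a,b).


GCD(103, 123) = 1
LCM = 103*123/1 = 12669/1 = 12669

LCM = 12669


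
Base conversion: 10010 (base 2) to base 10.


10010 (base 2) = 18 (decimal)
18 (decimal) = 18 (base 10)


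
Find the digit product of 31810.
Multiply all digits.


3 × 1 × 8 × 1 × 0 = 0


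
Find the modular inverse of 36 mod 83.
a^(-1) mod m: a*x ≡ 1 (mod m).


Use the extended Euclidean algorithm on (83, 36); each row r = 83*s + 36*t:
r=83, s=1, t=0
r=36, s=0, t=1
q=2: r=11, s=1, t=-2   [83*(1) + 36*(-2) = 11]
q=3: r=3, s=-3, t=7   [83*(-3) + 36*(7) = 3]
q=3: r=2, s=10, t=-23   [83*(10) + 36*(-23) = 2]
q=1: r=1, s=-13, t=30   [83*(-13) + 36*(30) = 1]
q=2: r=0, s=36, t=-83   [83*(36) + 36*(-83) = 0]
GCD = 1 with t = 30, so 36*(30) ≡ 1 (mod 83)
Inverse = 30 mod 83 = 30
Check: 36 * 30 = 1080 ≡ 1 (mod 83)

36^(-1) ≡ 30 (mod 83)


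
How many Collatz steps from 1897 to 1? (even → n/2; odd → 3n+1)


1897 → 5692 → 2846 → 1423 → 4270 → 2135 → 6406 → 3203 → 9610 → 4805 → 14416 → 7208 → 3604 → 1802 → 901 → 2704 → 1352 → 676 → 338 → 169 → 508 → 254 → 127 → 382 → 191 → 574 → 287 → 862 → 431 → 1294 → 647 → 1942 → 971 → 2914 → 1457 → 4372 → 2186 → 1093 → 3280 → 1640 → 820 → 410 → 205 → 616 → 308 → 154 → 77 → 232 → 116 → 58 → 29 → 88 → 44 → 22 → 11 → 34 → 17 → 52 → 26 → 13 → 40 → 20 → 10 → 5 → 16 → 8 → 4 → 2 → 1
Total steps = 68

68 steps


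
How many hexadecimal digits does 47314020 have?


47314020 in base 16 = 2D1F464
Number of digits = 7

7 digits (base 16)


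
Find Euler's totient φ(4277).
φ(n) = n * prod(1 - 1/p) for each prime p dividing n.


4277 = 7 × 13 × 47
Prime factors: 7, 13, 47
φ(4277) = 4277 × (1-1/7) × (1-1/13) × (1-1/47)
= 4277 × 6/7 × 12/13 × 46/47 = 3312

φ(4277) = 3312


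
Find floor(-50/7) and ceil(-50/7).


-50/7 = -7.1429
floor = -8
ceil = -7

floor = -8, ceil = -7


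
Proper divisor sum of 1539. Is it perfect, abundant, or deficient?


Proper divisors: 1, 3, 9, 19, 27, 57, 81, 171, 513
Sum = 1 + 3 + 9 + 19 + 27 + 57 + 81 + 171 + 513 = 881
881 < 1539 → deficient

s(1539) = 881 (deficient)


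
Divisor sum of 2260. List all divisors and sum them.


Divisors of 2260: 1, 2, 4, 5, 10, 20, 113, 226, 452, 565, 1130, 2260
Sum = 1 + 2 + 4 + 5 + 10 + 20 + 113 + 226 + 452 + 565 + 1130 + 2260 = 4788

σ(2260) = 4788


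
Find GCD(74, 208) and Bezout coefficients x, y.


Tabular extended Euclidean (each row: r = 74*s + 208*t):
r=74, s=1, t=0
r=208, s=0, t=1
q=0: r=74, s=1, t=0   [74*(1) + 208*(0) = 74]
q=2: r=60, s=-2, t=1   [74*(-2) + 208*(1) = 60]
q=1: r=14, s=3, t=-1   [74*(3) + 208*(-1) = 14]
q=4: r=4, s=-14, t=5   [74*(-14) + 208*(5) = 4]
q=3: r=2, s=45, t=-16   [74*(45) + 208*(-16) = 2]
q=2: r=0, s=-104, t=37   [74*(-104) + 208*(37) = 0]
GCD = 2; from the row with r=2: x=45, y=-16
Check: 74*(45) + 208*(-16) = 3330 - 3328 = 2

GCD = 2, x = 45, y = -16


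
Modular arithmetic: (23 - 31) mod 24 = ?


23 - 31 = -8
-8 mod 24 = 16


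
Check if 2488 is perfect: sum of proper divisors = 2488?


Proper divisors of 2488: 1, 2, 4, 8, 311, 622, 1244
Sum = 1 + 2 + 4 + 8 + 311 + 622 + 1244 = 2192

No, 2488 is not perfect (2192 ≠ 2488)


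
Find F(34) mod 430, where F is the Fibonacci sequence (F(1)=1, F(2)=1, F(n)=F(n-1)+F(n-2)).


F(k) mod 430 for k=1..34:
1, 1, 2, 3, 5, 8, 13, 21, 34, 55, 89, 144, 233, 377, 180, 127, 307, 4, 311, 315, 196, 81, 277, 358, 205, 133, 338, 41, 379, 420, 369, 359, 298, 227
F(34) mod 430 = 227


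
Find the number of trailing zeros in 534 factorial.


floor(534/5) = 106
floor(534/25) = 21
floor(534/125) = 4
Total = 131

131 trailing zeros


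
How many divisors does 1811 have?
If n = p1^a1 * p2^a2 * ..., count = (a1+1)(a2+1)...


1811 = 1811^1
d(1811) = (1+1) = 2

2 divisors


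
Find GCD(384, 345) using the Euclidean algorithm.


384 = 1 * 345 + 39
345 = 8 * 39 + 33
39 = 1 * 33 + 6
33 = 5 * 6 + 3
6 = 2 * 3 + 0
GCD = 3


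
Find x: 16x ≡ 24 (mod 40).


GCD(16, 40) = 8 divides 24
Divide: 2x ≡ 3 (mod 5)
x ≡ 4 (mod 5)


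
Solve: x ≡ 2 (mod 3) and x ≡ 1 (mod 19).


M = 3*19 = 57
M1 = M/3 = 19, M2 = M/19 = 3
M1^(-1) mod 3 = 1, M2^(-1) mod 19 = 13
x = 2*19*1 + 1*3*13 = 77
77 mod 57 = 20
Check: 20 mod 3 = 2 ✓, 20 mod 19 = 1 ✓

x ≡ 20 (mod 57)


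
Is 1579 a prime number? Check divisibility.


Check divisors up to sqrt(1579) = 39.7366
No divisors found.
1579 is prime.

Yes, 1579 is prime


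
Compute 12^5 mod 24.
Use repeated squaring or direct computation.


12^1 mod 24 = 12
12^2 mod 24 = 0
12^3 mod 24 = 0
12^4 mod 24 = 0
12^5 mod 24 = 0
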